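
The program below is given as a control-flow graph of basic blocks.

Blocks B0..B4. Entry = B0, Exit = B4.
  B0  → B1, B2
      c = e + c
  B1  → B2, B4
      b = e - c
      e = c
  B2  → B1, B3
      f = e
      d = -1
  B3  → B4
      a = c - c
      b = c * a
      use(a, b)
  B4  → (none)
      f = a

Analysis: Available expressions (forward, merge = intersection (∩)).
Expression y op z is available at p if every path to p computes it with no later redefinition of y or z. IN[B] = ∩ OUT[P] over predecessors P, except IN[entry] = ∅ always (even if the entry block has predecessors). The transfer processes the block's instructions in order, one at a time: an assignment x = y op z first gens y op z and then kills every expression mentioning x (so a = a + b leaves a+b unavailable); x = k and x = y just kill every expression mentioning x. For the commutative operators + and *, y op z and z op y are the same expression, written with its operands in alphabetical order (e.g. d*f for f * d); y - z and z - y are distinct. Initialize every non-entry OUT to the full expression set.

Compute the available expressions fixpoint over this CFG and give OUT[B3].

Answer: {a*c, c-c}

Derivation:
Converged values:
  B0:  IN={}  OUT={}
  B1:  IN={}  OUT={}
  B2:  IN={}  OUT={}
  B3:  IN={}  OUT={a*c, c-c}
  B4:  IN={}  OUT={}

Merge at B3: IN[B3] = OUT[B2] = {}
Applying B3's transfer function to that IN value gives OUT[B3] (row B3 above).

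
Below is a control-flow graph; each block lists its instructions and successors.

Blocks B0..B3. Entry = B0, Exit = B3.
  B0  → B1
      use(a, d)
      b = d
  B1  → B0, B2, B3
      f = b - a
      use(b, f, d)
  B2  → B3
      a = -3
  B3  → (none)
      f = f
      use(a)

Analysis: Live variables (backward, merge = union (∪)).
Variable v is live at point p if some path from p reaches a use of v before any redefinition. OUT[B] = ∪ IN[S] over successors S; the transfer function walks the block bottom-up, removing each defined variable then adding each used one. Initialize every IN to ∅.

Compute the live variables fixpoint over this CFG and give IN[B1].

Fixpoint table:
  B0: | IN={a, d} | OUT={a, b, d}
  B1: | IN={a, b, d} | OUT={a, d, f}
  B2: | IN={f} | OUT={a, f}
  B3: | IN={a, f} | OUT={}

Merge at B1: OUT[B1] = IN[B0] ⊔ IN[B2] ⊔ IN[B3] = {a, d, f}
Applying B1's transfer function to that OUT value gives IN[B1] (row B1 above).

Answer: {a, b, d}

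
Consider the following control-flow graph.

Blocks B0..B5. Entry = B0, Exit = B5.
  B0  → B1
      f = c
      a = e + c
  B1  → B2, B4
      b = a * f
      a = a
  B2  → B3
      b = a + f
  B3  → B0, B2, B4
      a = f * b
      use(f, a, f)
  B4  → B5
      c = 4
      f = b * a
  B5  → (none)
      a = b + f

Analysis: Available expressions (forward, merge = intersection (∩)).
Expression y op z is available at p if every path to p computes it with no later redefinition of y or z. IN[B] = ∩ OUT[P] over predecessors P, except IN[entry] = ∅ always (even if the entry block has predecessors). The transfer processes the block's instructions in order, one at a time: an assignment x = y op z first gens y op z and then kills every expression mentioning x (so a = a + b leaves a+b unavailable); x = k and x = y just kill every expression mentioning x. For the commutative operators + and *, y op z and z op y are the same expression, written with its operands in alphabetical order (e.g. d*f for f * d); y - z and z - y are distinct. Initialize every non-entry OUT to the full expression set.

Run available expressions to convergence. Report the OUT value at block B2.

Converged values:
  B0:   IN={}   OUT={c+e}
  B1:   IN={c+e}   OUT={c+e}
  B2:   IN={c+e}   OUT={a+f, c+e}
  B3:   IN={a+f, c+e}   OUT={b*f, c+e}
  B4:   IN={c+e}   OUT={a*b}
  B5:   IN={a*b}   OUT={b+f}

Merge at B2: IN[B2] = OUT[B1] ∩ OUT[B3] = {c+e}
Applying B2's transfer function to that IN value gives OUT[B2] (row B2 above).

Answer: {a+f, c+e}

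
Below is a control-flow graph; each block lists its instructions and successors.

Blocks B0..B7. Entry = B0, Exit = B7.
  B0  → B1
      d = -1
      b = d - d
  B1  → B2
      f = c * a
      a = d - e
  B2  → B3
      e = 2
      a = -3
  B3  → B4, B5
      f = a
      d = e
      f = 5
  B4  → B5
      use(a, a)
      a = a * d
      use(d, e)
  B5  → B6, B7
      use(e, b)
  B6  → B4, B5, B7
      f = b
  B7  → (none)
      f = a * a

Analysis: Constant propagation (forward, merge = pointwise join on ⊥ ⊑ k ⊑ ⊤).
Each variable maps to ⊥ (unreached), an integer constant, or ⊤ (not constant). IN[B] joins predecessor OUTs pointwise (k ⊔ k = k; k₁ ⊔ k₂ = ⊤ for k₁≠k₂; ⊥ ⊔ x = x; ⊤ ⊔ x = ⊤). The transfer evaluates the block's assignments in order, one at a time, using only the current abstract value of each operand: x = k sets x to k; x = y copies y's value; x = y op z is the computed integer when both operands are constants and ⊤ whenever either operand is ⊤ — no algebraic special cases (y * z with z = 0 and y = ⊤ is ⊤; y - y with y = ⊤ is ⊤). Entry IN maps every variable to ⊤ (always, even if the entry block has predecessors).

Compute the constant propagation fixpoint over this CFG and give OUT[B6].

Converged values:
  B0:   IN=(all ⊤)   OUT={b:0, d:-1; rest ⊤}
  B1:   IN={b:0, d:-1; rest ⊤}   OUT={b:0, d:-1; rest ⊤}
  B2:   IN={b:0, d:-1; rest ⊤}   OUT={a:-3, b:0, d:-1, e:2; rest ⊤}
  B3:   IN={a:-3, b:0, d:-1, e:2; rest ⊤}   OUT={a:-3, b:0, d:2, e:2, f:5; rest ⊤}
  B4:   IN={b:0, d:2, e:2; rest ⊤}   OUT={b:0, d:2, e:2; rest ⊤}
  B5:   IN={b:0, d:2, e:2; rest ⊤}   OUT={b:0, d:2, e:2; rest ⊤}
  B6:   IN={b:0, d:2, e:2; rest ⊤}   OUT={b:0, d:2, e:2, f:0; rest ⊤}
  B7:   IN={b:0, d:2, e:2; rest ⊤}   OUT={b:0, d:2, e:2; rest ⊤}

Merge at B6: IN[B6] = OUT[B5] = {a: ⊤, b: 0, c: ⊤, d: 2, e: 2, f: ⊤}
Applying B6's transfer function to that IN value gives OUT[B6] (row B6 above).

Answer: {a: ⊤, b: 0, c: ⊤, d: 2, e: 2, f: 0}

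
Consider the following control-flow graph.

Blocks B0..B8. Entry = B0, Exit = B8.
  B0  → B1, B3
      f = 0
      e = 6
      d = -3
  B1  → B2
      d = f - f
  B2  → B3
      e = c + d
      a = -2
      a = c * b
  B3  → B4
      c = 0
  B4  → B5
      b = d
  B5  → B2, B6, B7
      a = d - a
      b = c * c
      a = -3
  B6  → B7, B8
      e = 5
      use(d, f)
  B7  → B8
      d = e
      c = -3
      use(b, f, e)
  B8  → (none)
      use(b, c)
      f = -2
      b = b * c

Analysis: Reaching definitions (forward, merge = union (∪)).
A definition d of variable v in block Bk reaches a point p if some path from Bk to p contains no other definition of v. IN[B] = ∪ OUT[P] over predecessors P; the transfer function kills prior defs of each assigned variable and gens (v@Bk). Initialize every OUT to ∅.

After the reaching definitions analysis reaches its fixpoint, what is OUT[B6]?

Converged values:
  B0: | IN={} | OUT={d@B0, e@B0, f@B0}
  B1: | IN={d@B0, e@B0, f@B0} | OUT={d@B1, e@B0, f@B0}
  B2: | IN={a@B5, b@B5, c@B3, d@B0, d@B1, e@B0, e@B2, f@B0} | OUT={a@B2, b@B5, c@B3, d@B0, d@B1, e@B2, f@B0}
  B3: | IN={a@B2, b@B5, c@B3, d@B0, d@B1, e@B0, e@B2, f@B0} | OUT={a@B2, b@B5, c@B3, d@B0, d@B1, e@B0, e@B2, f@B0}
  B4: | IN={a@B2, b@B5, c@B3, d@B0, d@B1, e@B0, e@B2, f@B0} | OUT={a@B2, b@B4, c@B3, d@B0, d@B1, e@B0, e@B2, f@B0}
  B5: | IN={a@B2, b@B4, c@B3, d@B0, d@B1, e@B0, e@B2, f@B0} | OUT={a@B5, b@B5, c@B3, d@B0, d@B1, e@B0, e@B2, f@B0}
  B6: | IN={a@B5, b@B5, c@B3, d@B0, d@B1, e@B0, e@B2, f@B0} | OUT={a@B5, b@B5, c@B3, d@B0, d@B1, e@B6, f@B0}
  B7: | IN={a@B5, b@B5, c@B3, d@B0, d@B1, e@B0, e@B2, e@B6, f@B0} | OUT={a@B5, b@B5, c@B7, d@B7, e@B0, e@B2, e@B6, f@B0}
  B8: | IN={a@B5, b@B5, c@B3, c@B7, d@B0, d@B1, d@B7, e@B0, e@B2, e@B6, f@B0} | OUT={a@B5, b@B8, c@B3, c@B7, d@B0, d@B1, d@B7, e@B0, e@B2, e@B6, f@B8}

Merge at B6: IN[B6] = OUT[B5] = {a@B5, b@B5, c@B3, d@B0, d@B1, e@B0, e@B2, f@B0}
Applying B6's transfer function to that IN value gives OUT[B6] (row B6 above).

Answer: {a@B5, b@B5, c@B3, d@B0, d@B1, e@B6, f@B0}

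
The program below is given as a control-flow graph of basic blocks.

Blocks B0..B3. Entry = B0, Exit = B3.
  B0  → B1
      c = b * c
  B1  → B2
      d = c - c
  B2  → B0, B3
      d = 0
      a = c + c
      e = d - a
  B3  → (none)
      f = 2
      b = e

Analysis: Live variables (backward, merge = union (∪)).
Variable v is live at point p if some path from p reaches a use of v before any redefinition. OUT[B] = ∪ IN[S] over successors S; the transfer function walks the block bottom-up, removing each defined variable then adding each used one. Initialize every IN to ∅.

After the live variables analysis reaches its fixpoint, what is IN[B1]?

Converged values:
  B0:  IN={b, c}  OUT={b, c}
  B1:  IN={b, c}  OUT={b, c}
  B2:  IN={b, c}  OUT={b, c, e}
  B3:  IN={e}  OUT={}

Merge at B1: OUT[B1] = IN[B2] = {b, c}
Applying B1's transfer function to that OUT value gives IN[B1] (row B1 above).

Answer: {b, c}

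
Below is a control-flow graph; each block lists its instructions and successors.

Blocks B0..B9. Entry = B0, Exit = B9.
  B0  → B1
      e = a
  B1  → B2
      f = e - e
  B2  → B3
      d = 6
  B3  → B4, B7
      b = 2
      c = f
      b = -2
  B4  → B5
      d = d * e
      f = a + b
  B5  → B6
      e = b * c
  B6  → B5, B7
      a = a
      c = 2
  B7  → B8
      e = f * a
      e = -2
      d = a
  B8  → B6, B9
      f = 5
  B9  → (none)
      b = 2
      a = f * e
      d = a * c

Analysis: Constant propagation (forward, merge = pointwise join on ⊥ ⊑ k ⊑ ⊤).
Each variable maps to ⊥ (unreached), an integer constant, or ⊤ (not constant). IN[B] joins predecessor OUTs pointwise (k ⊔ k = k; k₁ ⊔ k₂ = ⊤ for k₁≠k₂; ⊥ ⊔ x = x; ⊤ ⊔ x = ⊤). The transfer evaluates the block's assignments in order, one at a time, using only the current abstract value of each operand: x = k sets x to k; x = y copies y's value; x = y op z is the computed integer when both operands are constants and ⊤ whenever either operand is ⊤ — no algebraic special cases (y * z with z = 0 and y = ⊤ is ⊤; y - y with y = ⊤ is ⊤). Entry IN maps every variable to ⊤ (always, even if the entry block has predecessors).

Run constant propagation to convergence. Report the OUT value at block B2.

Per-block solution:
  B0:  IN=(all ⊤)  OUT=(all ⊤)
  B1:  IN=(all ⊤)  OUT=(all ⊤)
  B2:  IN=(all ⊤)  OUT={d:6; rest ⊤}
  B3:  IN={d:6; rest ⊤}  OUT={b:-2, d:6; rest ⊤}
  B4:  IN={b:-2, d:6; rest ⊤}  OUT={b:-2; rest ⊤}
  B5:  IN={b:-2; rest ⊤}  OUT={b:-2; rest ⊤}
  B6:  IN={b:-2; rest ⊤}  OUT={b:-2, c:2; rest ⊤}
  B7:  IN={b:-2; rest ⊤}  OUT={b:-2, e:-2; rest ⊤}
  B8:  IN={b:-2, e:-2; rest ⊤}  OUT={b:-2, e:-2, f:5; rest ⊤}
  B9:  IN={b:-2, e:-2, f:5; rest ⊤}  OUT={a:-10, b:2, e:-2, f:5; rest ⊤}

Merge at B2: IN[B2] = OUT[B1] = {a: ⊤, b: ⊤, c: ⊤, d: ⊤, e: ⊤, f: ⊤}
Applying B2's transfer function to that IN value gives OUT[B2] (row B2 above).

Answer: {a: ⊤, b: ⊤, c: ⊤, d: 6, e: ⊤, f: ⊤}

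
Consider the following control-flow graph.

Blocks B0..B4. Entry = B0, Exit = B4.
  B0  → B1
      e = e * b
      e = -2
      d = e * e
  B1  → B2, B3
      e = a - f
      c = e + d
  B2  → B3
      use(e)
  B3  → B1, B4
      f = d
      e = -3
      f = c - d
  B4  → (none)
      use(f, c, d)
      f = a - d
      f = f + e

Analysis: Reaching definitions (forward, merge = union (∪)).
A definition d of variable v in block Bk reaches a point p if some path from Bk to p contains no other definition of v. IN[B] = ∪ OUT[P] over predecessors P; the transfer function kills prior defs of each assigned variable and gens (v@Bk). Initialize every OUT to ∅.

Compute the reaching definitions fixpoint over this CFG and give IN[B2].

Answer: {c@B1, d@B0, e@B1, f@B3}

Derivation:
Fixpoint table:
  B0: | IN={} | OUT={d@B0, e@B0}
  B1: | IN={c@B1, d@B0, e@B0, e@B3, f@B3} | OUT={c@B1, d@B0, e@B1, f@B3}
  B2: | IN={c@B1, d@B0, e@B1, f@B3} | OUT={c@B1, d@B0, e@B1, f@B3}
  B3: | IN={c@B1, d@B0, e@B1, f@B3} | OUT={c@B1, d@B0, e@B3, f@B3}
  B4: | IN={c@B1, d@B0, e@B3, f@B3} | OUT={c@B1, d@B0, e@B3, f@B4}

Merge at B2: IN[B2] = OUT[B1] = {c@B1, d@B0, e@B1, f@B3}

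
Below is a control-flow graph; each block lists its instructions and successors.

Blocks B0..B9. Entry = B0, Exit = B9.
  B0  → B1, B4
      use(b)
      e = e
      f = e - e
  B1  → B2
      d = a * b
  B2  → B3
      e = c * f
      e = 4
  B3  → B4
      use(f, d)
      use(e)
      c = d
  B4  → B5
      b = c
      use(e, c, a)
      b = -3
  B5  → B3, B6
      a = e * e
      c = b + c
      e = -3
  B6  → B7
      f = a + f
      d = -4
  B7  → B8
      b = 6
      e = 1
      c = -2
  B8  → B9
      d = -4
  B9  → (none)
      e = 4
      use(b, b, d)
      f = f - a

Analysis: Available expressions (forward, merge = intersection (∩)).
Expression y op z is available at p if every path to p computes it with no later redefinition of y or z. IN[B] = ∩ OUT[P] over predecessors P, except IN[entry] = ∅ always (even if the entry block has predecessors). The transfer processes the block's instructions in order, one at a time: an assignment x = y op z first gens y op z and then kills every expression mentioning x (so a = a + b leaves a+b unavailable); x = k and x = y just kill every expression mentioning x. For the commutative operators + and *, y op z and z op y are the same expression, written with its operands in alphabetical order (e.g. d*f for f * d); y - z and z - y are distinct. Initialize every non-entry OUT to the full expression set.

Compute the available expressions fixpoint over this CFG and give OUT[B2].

Answer: {a*b, c*f}

Working:
Converged values:
  B0: | IN={} | OUT={e-e}
  B1: | IN={e-e} | OUT={a*b, e-e}
  B2: | IN={a*b, e-e} | OUT={a*b, c*f}
  B3: | IN={} | OUT={}
  B4: | IN={} | OUT={}
  B5: | IN={} | OUT={}
  B6: | IN={} | OUT={}
  B7: | IN={} | OUT={}
  B8: | IN={} | OUT={}
  B9: | IN={} | OUT={}

Merge at B2: IN[B2] = OUT[B1] = {a*b, e-e}
Applying B2's transfer function to that IN value gives OUT[B2] (row B2 above).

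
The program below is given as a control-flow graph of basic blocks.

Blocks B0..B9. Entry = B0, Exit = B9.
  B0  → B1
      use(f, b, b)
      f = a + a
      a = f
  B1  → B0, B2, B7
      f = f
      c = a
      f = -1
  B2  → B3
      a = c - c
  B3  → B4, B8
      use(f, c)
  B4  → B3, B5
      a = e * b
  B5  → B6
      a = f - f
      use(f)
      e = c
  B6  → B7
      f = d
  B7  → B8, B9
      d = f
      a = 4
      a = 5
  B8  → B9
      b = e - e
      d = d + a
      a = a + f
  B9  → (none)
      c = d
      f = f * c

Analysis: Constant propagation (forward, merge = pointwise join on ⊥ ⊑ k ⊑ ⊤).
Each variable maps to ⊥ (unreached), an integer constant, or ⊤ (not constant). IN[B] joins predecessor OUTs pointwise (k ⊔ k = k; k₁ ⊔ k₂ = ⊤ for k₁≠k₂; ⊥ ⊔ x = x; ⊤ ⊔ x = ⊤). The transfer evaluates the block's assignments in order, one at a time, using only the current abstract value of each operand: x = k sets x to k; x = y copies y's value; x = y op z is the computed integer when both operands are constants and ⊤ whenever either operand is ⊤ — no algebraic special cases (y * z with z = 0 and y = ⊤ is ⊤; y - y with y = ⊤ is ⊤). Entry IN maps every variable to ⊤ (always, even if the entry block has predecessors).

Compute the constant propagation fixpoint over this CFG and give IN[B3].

Per-block solution:
  B0: | IN=(all ⊤) | OUT=(all ⊤)
  B1: | IN=(all ⊤) | OUT={f:-1; rest ⊤}
  B2: | IN={f:-1; rest ⊤} | OUT={f:-1; rest ⊤}
  B3: | IN={f:-1; rest ⊤} | OUT={f:-1; rest ⊤}
  B4: | IN={f:-1; rest ⊤} | OUT={f:-1; rest ⊤}
  B5: | IN={f:-1; rest ⊤} | OUT={a:0, f:-1; rest ⊤}
  B6: | IN={a:0, f:-1; rest ⊤} | OUT={a:0; rest ⊤}
  B7: | IN=(all ⊤) | OUT={a:5; rest ⊤}
  B8: | IN=(all ⊤) | OUT=(all ⊤)
  B9: | IN=(all ⊤) | OUT=(all ⊤)

Merge at B3: IN[B3] = OUT[B2] ⊔ OUT[B4] = {a: ⊤, b: ⊤, c: ⊤, d: ⊤, e: ⊤, f: -1}

Answer: {a: ⊤, b: ⊤, c: ⊤, d: ⊤, e: ⊤, f: -1}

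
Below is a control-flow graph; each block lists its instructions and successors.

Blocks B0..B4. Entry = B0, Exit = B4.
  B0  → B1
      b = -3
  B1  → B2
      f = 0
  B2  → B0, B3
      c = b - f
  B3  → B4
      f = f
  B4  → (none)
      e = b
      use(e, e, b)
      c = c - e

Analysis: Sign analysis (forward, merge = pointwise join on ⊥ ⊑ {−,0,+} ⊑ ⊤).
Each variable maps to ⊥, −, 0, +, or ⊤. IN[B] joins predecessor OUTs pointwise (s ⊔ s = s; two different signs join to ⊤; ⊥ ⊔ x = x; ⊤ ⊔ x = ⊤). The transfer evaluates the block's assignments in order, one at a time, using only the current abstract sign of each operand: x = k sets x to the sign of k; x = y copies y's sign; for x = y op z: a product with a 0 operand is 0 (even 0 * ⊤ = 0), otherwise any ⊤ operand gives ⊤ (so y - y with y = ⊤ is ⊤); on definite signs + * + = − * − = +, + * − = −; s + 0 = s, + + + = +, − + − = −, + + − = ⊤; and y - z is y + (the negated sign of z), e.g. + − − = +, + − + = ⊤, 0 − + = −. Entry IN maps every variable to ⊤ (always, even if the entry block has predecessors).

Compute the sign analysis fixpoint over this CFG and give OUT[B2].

Answer: {a: ⊤, b: -, c: -, d: ⊤, e: ⊤, f: 0}

Derivation:
Fixpoint table:
  B0:   IN=(all ⊤)   OUT={b:-; rest ⊤}
  B1:   IN={b:-; rest ⊤}   OUT={b:-, f:0; rest ⊤}
  B2:   IN={b:-, f:0; rest ⊤}   OUT={b:-, c:-, f:0; rest ⊤}
  B3:   IN={b:-, c:-, f:0; rest ⊤}   OUT={b:-, c:-, f:0; rest ⊤}
  B4:   IN={b:-, c:-, f:0; rest ⊤}   OUT={b:-, e:-, f:0; rest ⊤}

Merge at B2: IN[B2] = OUT[B1] = {a: ⊤, b: -, c: ⊤, d: ⊤, e: ⊤, f: 0}
Applying B2's transfer function to that IN value gives OUT[B2] (row B2 above).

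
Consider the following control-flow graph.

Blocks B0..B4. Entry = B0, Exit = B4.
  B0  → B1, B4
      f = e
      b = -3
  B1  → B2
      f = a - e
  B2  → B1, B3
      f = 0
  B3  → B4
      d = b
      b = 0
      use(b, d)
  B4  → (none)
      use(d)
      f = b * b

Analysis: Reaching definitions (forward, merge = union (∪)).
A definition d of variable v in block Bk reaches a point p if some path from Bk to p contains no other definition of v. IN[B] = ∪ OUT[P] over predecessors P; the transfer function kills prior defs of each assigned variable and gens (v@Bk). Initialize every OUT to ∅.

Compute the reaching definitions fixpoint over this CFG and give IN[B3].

Answer: {b@B0, f@B2}

Trace:
Converged values:
  B0:  IN={}  OUT={b@B0, f@B0}
  B1:  IN={b@B0, f@B0, f@B2}  OUT={b@B0, f@B1}
  B2:  IN={b@B0, f@B1}  OUT={b@B0, f@B2}
  B3:  IN={b@B0, f@B2}  OUT={b@B3, d@B3, f@B2}
  B4:  IN={b@B0, b@B3, d@B3, f@B0, f@B2}  OUT={b@B0, b@B3, d@B3, f@B4}

Merge at B3: IN[B3] = OUT[B2] = {b@B0, f@B2}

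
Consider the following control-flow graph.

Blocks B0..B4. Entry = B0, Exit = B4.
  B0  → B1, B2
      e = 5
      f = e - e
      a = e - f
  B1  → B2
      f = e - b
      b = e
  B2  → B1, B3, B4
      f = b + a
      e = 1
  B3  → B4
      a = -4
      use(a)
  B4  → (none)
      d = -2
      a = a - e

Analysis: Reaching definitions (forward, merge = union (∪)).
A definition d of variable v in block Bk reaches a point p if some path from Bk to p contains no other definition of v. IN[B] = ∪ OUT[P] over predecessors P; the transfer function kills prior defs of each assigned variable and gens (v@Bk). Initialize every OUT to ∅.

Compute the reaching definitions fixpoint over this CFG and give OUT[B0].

Fixpoint table:
  B0:   IN={}   OUT={a@B0, e@B0, f@B0}
  B1:   IN={a@B0, b@B1, e@B0, e@B2, f@B0, f@B2}   OUT={a@B0, b@B1, e@B0, e@B2, f@B1}
  B2:   IN={a@B0, b@B1, e@B0, e@B2, f@B0, f@B1}   OUT={a@B0, b@B1, e@B2, f@B2}
  B3:   IN={a@B0, b@B1, e@B2, f@B2}   OUT={a@B3, b@B1, e@B2, f@B2}
  B4:   IN={a@B0, a@B3, b@B1, e@B2, f@B2}   OUT={a@B4, b@B1, d@B4, e@B2, f@B2}

B0 is the boundary node: IN[B0] = {}
Applying B0's transfer function to that IN value gives OUT[B0] (row B0 above).

Answer: {a@B0, e@B0, f@B0}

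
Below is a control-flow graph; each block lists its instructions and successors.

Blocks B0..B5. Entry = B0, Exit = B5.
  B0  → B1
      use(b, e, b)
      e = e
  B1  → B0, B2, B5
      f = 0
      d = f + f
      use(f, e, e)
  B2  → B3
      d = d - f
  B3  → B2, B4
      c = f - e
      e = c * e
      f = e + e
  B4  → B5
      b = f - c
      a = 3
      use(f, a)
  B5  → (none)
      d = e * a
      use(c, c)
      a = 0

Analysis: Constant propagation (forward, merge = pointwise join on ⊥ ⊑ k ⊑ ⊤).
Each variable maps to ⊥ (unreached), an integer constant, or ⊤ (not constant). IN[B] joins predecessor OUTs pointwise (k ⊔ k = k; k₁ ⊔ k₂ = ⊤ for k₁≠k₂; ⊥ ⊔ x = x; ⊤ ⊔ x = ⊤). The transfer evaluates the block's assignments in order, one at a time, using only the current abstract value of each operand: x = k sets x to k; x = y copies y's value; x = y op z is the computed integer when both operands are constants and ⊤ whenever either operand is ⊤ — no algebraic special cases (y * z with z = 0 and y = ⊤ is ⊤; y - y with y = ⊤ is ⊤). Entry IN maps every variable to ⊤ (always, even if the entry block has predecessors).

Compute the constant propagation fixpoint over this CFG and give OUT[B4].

Converged values:
  B0: | IN=(all ⊤) | OUT=(all ⊤)
  B1: | IN=(all ⊤) | OUT={d:0, f:0; rest ⊤}
  B2: | IN=(all ⊤) | OUT=(all ⊤)
  B3: | IN=(all ⊤) | OUT=(all ⊤)
  B4: | IN=(all ⊤) | OUT={a:3; rest ⊤}
  B5: | IN=(all ⊤) | OUT={a:0; rest ⊤}

Merge at B4: IN[B4] = OUT[B3] = {a: ⊤, b: ⊤, c: ⊤, d: ⊤, e: ⊤, f: ⊤}
Applying B4's transfer function to that IN value gives OUT[B4] (row B4 above).

Answer: {a: 3, b: ⊤, c: ⊤, d: ⊤, e: ⊤, f: ⊤}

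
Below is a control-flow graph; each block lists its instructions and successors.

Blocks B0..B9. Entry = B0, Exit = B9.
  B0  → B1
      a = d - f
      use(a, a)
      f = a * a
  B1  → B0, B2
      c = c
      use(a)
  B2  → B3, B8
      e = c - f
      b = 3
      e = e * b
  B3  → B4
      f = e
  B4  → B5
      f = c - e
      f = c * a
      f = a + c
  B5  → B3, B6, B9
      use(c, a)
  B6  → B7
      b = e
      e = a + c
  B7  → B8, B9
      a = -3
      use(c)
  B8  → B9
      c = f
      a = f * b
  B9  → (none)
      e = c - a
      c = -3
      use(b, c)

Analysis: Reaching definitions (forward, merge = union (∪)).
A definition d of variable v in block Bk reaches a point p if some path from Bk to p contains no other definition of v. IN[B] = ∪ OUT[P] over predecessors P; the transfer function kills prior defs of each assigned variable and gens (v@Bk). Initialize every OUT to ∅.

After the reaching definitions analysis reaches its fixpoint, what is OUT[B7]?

Per-block solution:
  B0:   IN={a@B0, c@B1, f@B0}   OUT={a@B0, c@B1, f@B0}
  B1:   IN={a@B0, c@B1, f@B0}   OUT={a@B0, c@B1, f@B0}
  B2:   IN={a@B0, c@B1, f@B0}   OUT={a@B0, b@B2, c@B1, e@B2, f@B0}
  B3:   IN={a@B0, b@B2, c@B1, e@B2, f@B0, f@B4}   OUT={a@B0, b@B2, c@B1, e@B2, f@B3}
  B4:   IN={a@B0, b@B2, c@B1, e@B2, f@B3}   OUT={a@B0, b@B2, c@B1, e@B2, f@B4}
  B5:   IN={a@B0, b@B2, c@B1, e@B2, f@B4}   OUT={a@B0, b@B2, c@B1, e@B2, f@B4}
  B6:   IN={a@B0, b@B2, c@B1, e@B2, f@B4}   OUT={a@B0, b@B6, c@B1, e@B6, f@B4}
  B7:   IN={a@B0, b@B6, c@B1, e@B6, f@B4}   OUT={a@B7, b@B6, c@B1, e@B6, f@B4}
  B8:   IN={a@B0, a@B7, b@B2, b@B6, c@B1, e@B2, e@B6, f@B0, f@B4}   OUT={a@B8, b@B2, b@B6, c@B8, e@B2, e@B6, f@B0, f@B4}
  B9:   IN={a@B0, a@B7, a@B8, b@B2, b@B6, c@B1, c@B8, e@B2, e@B6, f@B0, f@B4}   OUT={a@B0, a@B7, a@B8, b@B2, b@B6, c@B9, e@B9, f@B0, f@B4}

Merge at B7: IN[B7] = OUT[B6] = {a@B0, b@B6, c@B1, e@B6, f@B4}
Applying B7's transfer function to that IN value gives OUT[B7] (row B7 above).

Answer: {a@B7, b@B6, c@B1, e@B6, f@B4}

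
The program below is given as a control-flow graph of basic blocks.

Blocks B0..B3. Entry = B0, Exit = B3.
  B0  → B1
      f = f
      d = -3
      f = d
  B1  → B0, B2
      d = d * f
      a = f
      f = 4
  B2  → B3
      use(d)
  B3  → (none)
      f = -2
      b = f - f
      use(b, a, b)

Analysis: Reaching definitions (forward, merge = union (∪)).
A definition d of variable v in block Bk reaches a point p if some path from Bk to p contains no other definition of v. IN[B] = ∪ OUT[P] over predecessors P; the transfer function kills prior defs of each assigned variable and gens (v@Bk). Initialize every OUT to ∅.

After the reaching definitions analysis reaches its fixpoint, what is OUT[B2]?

Answer: {a@B1, d@B1, f@B1}

Working:
Fixpoint table:
  B0: | IN={a@B1, d@B1, f@B1} | OUT={a@B1, d@B0, f@B0}
  B1: | IN={a@B1, d@B0, f@B0} | OUT={a@B1, d@B1, f@B1}
  B2: | IN={a@B1, d@B1, f@B1} | OUT={a@B1, d@B1, f@B1}
  B3: | IN={a@B1, d@B1, f@B1} | OUT={a@B1, b@B3, d@B1, f@B3}

Merge at B2: IN[B2] = OUT[B1] = {a@B1, d@B1, f@B1}
Applying B2's transfer function to that IN value gives OUT[B2] (row B2 above).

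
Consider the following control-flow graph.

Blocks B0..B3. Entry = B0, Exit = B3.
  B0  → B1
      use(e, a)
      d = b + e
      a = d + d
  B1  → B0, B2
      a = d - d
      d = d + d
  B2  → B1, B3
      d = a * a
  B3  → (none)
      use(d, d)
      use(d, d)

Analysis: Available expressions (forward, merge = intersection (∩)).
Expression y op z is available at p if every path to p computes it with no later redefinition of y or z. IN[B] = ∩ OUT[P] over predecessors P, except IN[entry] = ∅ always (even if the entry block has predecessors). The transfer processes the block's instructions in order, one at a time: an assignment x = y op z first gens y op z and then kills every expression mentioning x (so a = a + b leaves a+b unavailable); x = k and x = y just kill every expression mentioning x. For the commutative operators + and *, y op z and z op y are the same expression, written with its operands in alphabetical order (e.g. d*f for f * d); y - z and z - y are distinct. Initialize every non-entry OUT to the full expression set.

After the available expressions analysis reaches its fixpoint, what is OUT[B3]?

Per-block solution:
  B0:   IN={}   OUT={b+e, d+d}
  B1:   IN={b+e}   OUT={b+e}
  B2:   IN={b+e}   OUT={a*a, b+e}
  B3:   IN={a*a, b+e}   OUT={a*a, b+e}

Merge at B3: IN[B3] = OUT[B2] = {a*a, b+e}
Applying B3's transfer function to that IN value gives OUT[B3] (row B3 above).

Answer: {a*a, b+e}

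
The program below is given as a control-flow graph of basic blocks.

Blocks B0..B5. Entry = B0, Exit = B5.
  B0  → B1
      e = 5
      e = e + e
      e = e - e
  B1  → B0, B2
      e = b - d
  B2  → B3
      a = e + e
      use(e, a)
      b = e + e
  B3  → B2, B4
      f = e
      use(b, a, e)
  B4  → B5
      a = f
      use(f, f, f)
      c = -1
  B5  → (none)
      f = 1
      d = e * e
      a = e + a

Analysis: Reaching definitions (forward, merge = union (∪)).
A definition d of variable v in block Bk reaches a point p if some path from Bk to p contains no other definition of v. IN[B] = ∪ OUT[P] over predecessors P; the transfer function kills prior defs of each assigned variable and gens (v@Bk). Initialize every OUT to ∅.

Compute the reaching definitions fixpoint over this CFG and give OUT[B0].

Converged values:
  B0:   IN={e@B1}   OUT={e@B0}
  B1:   IN={e@B0}   OUT={e@B1}
  B2:   IN={a@B2, b@B2, e@B1, f@B3}   OUT={a@B2, b@B2, e@B1, f@B3}
  B3:   IN={a@B2, b@B2, e@B1, f@B3}   OUT={a@B2, b@B2, e@B1, f@B3}
  B4:   IN={a@B2, b@B2, e@B1, f@B3}   OUT={a@B4, b@B2, c@B4, e@B1, f@B3}
  B5:   IN={a@B4, b@B2, c@B4, e@B1, f@B3}   OUT={a@B5, b@B2, c@B4, d@B5, e@B1, f@B5}

Merge at B0 (entry node, so the boundary value {} is joined with the incoming edge(s)): IN[B0] = {} ⊔ OUT[B1] = {e@B1}
Applying B0's transfer function to that IN value gives OUT[B0] (row B0 above).

Answer: {e@B0}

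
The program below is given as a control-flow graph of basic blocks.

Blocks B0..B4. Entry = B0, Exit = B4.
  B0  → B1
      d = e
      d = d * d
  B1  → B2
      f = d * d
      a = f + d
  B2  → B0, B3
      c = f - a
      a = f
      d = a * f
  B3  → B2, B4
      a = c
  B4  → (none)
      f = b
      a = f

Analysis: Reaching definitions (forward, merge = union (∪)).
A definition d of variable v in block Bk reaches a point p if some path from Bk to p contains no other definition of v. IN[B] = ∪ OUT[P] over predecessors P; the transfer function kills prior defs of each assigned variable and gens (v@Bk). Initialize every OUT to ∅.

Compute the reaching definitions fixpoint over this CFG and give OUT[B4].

Per-block solution:
  B0:   IN={a@B2, c@B2, d@B2, f@B1}   OUT={a@B2, c@B2, d@B0, f@B1}
  B1:   IN={a@B2, c@B2, d@B0, f@B1}   OUT={a@B1, c@B2, d@B0, f@B1}
  B2:   IN={a@B1, a@B3, c@B2, d@B0, d@B2, f@B1}   OUT={a@B2, c@B2, d@B2, f@B1}
  B3:   IN={a@B2, c@B2, d@B2, f@B1}   OUT={a@B3, c@B2, d@B2, f@B1}
  B4:   IN={a@B3, c@B2, d@B2, f@B1}   OUT={a@B4, c@B2, d@B2, f@B4}

Merge at B4: IN[B4] = OUT[B3] = {a@B3, c@B2, d@B2, f@B1}
Applying B4's transfer function to that IN value gives OUT[B4] (row B4 above).

Answer: {a@B4, c@B2, d@B2, f@B4}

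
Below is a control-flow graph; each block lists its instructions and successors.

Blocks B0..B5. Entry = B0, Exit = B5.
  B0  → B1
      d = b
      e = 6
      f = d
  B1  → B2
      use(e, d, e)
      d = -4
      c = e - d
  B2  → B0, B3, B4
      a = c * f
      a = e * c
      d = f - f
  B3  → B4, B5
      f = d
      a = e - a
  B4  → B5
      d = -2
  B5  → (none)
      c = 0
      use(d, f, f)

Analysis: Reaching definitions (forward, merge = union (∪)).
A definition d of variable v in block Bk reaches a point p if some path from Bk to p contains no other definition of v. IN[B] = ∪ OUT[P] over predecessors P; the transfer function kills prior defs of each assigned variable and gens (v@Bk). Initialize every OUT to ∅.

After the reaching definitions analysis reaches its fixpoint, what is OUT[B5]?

Converged values:
  B0:  IN={a@B2, c@B1, d@B2, e@B0, f@B0}  OUT={a@B2, c@B1, d@B0, e@B0, f@B0}
  B1:  IN={a@B2, c@B1, d@B0, e@B0, f@B0}  OUT={a@B2, c@B1, d@B1, e@B0, f@B0}
  B2:  IN={a@B2, c@B1, d@B1, e@B0, f@B0}  OUT={a@B2, c@B1, d@B2, e@B0, f@B0}
  B3:  IN={a@B2, c@B1, d@B2, e@B0, f@B0}  OUT={a@B3, c@B1, d@B2, e@B0, f@B3}
  B4:  IN={a@B2, a@B3, c@B1, d@B2, e@B0, f@B0, f@B3}  OUT={a@B2, a@B3, c@B1, d@B4, e@B0, f@B0, f@B3}
  B5:  IN={a@B2, a@B3, c@B1, d@B2, d@B4, e@B0, f@B0, f@B3}  OUT={a@B2, a@B3, c@B5, d@B2, d@B4, e@B0, f@B0, f@B3}

Merge at B5: IN[B5] = OUT[B3] ⊔ OUT[B4] = {a@B2, a@B3, c@B1, d@B2, d@B4, e@B0, f@B0, f@B3}
Applying B5's transfer function to that IN value gives OUT[B5] (row B5 above).

Answer: {a@B2, a@B3, c@B5, d@B2, d@B4, e@B0, f@B0, f@B3}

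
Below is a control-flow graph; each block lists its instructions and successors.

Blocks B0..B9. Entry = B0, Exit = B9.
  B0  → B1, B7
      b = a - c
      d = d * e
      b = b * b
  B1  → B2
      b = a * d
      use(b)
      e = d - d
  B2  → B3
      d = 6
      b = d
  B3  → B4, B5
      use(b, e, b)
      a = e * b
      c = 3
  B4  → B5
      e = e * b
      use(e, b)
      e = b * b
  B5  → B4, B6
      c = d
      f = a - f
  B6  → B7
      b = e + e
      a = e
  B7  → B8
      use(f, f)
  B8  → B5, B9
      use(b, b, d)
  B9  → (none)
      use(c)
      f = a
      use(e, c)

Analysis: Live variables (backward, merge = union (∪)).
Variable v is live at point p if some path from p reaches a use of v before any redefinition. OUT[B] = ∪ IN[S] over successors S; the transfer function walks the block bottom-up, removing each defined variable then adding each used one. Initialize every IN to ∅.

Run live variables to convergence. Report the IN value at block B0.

Answer: {a, c, d, e, f}

Working:
Fixpoint table:
  B0:  IN={a, c, d, e, f}  OUT={a, b, c, d, e, f}
  B1:  IN={a, d, f}  OUT={e, f}
  B2:  IN={e, f}  OUT={b, d, e, f}
  B3:  IN={b, d, e, f}  OUT={a, b, d, e, f}
  B4:  IN={a, b, d, e, f}  OUT={a, b, d, e, f}
  B5:  IN={a, b, d, e, f}  OUT={a, b, c, d, e, f}
  B6:  IN={c, d, e, f}  OUT={a, b, c, d, e, f}
  B7:  IN={a, b, c, d, e, f}  OUT={a, b, c, d, e, f}
  B8:  IN={a, b, c, d, e, f}  OUT={a, b, c, d, e, f}
  B9:  IN={a, c, e}  OUT={}

Merge at B0: OUT[B0] = IN[B1] ⊔ IN[B7] = {a, b, c, d, e, f}
Applying B0's transfer function to that OUT value gives IN[B0] (row B0 above).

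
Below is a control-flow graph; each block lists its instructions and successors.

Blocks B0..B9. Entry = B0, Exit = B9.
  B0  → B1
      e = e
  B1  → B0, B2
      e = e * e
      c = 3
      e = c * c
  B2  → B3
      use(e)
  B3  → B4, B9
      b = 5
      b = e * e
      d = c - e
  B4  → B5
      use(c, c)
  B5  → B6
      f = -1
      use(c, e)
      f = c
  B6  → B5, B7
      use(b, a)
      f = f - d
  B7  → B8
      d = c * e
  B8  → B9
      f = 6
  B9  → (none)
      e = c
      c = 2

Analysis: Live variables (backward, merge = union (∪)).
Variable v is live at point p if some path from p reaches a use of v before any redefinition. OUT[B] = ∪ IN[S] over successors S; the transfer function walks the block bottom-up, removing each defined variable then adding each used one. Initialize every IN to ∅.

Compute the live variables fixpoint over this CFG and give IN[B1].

Answer: {a, e}

Derivation:
Converged values:
  B0: | IN={a, e} | OUT={a, e}
  B1: | IN={a, e} | OUT={a, c, e}
  B2: | IN={a, c, e} | OUT={a, c, e}
  B3: | IN={a, c, e} | OUT={a, b, c, d, e}
  B4: | IN={a, b, c, d, e} | OUT={a, b, c, d, e}
  B5: | IN={a, b, c, d, e} | OUT={a, b, c, d, e, f}
  B6: | IN={a, b, c, d, e, f} | OUT={a, b, c, d, e}
  B7: | IN={c, e} | OUT={c}
  B8: | IN={c} | OUT={c}
  B9: | IN={c} | OUT={}

Merge at B1: OUT[B1] = IN[B0] ⊔ IN[B2] = {a, c, e}
Applying B1's transfer function to that OUT value gives IN[B1] (row B1 above).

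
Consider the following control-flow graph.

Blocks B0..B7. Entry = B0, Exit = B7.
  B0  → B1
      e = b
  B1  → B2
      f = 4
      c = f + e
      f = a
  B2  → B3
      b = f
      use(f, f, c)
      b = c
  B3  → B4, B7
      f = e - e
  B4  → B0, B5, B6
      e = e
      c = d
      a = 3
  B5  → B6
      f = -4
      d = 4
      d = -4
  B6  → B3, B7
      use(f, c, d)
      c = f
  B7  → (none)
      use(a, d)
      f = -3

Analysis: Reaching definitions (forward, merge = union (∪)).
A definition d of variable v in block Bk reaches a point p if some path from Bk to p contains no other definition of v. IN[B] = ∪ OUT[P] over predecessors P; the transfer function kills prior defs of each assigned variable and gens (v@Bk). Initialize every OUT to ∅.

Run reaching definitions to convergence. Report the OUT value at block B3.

Fixpoint table:
  B0: | IN={a@B4, b@B2, c@B4, d@B5, e@B4, f@B3} | OUT={a@B4, b@B2, c@B4, d@B5, e@B0, f@B3}
  B1: | IN={a@B4, b@B2, c@B4, d@B5, e@B0, f@B3} | OUT={a@B4, b@B2, c@B1, d@B5, e@B0, f@B1}
  B2: | IN={a@B4, b@B2, c@B1, d@B5, e@B0, f@B1} | OUT={a@B4, b@B2, c@B1, d@B5, e@B0, f@B1}
  B3: | IN={a@B4, b@B2, c@B1, c@B6, d@B5, e@B0, e@B4, f@B1, f@B3, f@B5} | OUT={a@B4, b@B2, c@B1, c@B6, d@B5, e@B0, e@B4, f@B3}
  B4: | IN={a@B4, b@B2, c@B1, c@B6, d@B5, e@B0, e@B4, f@B3} | OUT={a@B4, b@B2, c@B4, d@B5, e@B4, f@B3}
  B5: | IN={a@B4, b@B2, c@B4, d@B5, e@B4, f@B3} | OUT={a@B4, b@B2, c@B4, d@B5, e@B4, f@B5}
  B6: | IN={a@B4, b@B2, c@B4, d@B5, e@B4, f@B3, f@B5} | OUT={a@B4, b@B2, c@B6, d@B5, e@B4, f@B3, f@B5}
  B7: | IN={a@B4, b@B2, c@B1, c@B6, d@B5, e@B0, e@B4, f@B3, f@B5} | OUT={a@B4, b@B2, c@B1, c@B6, d@B5, e@B0, e@B4, f@B7}

Merge at B3: IN[B3] = OUT[B2] ⊔ OUT[B6] = {a@B4, b@B2, c@B1, c@B6, d@B5, e@B0, e@B4, f@B1, f@B3, f@B5}
Applying B3's transfer function to that IN value gives OUT[B3] (row B3 above).

Answer: {a@B4, b@B2, c@B1, c@B6, d@B5, e@B0, e@B4, f@B3}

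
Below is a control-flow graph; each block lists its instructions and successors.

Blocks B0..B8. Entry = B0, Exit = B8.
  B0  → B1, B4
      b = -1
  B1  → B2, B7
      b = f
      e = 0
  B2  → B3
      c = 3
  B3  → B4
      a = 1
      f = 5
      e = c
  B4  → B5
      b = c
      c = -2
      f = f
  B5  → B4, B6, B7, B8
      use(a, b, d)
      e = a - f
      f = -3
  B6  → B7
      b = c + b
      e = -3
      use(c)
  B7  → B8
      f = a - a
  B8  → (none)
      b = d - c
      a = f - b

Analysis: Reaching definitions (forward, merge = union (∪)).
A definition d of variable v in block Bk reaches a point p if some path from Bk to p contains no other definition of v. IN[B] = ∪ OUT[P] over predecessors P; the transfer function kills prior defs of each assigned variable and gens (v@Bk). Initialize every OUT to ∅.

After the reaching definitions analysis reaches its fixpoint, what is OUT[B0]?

Converged values:
  B0: | IN={} | OUT={b@B0}
  B1: | IN={b@B0} | OUT={b@B1, e@B1}
  B2: | IN={b@B1, e@B1} | OUT={b@B1, c@B2, e@B1}
  B3: | IN={b@B1, c@B2, e@B1} | OUT={a@B3, b@B1, c@B2, e@B3, f@B3}
  B4: | IN={a@B3, b@B0, b@B1, b@B4, c@B2, c@B4, e@B3, e@B5, f@B3, f@B5} | OUT={a@B3, b@B4, c@B4, e@B3, e@B5, f@B4}
  B5: | IN={a@B3, b@B4, c@B4, e@B3, e@B5, f@B4} | OUT={a@B3, b@B4, c@B4, e@B5, f@B5}
  B6: | IN={a@B3, b@B4, c@B4, e@B5, f@B5} | OUT={a@B3, b@B6, c@B4, e@B6, f@B5}
  B7: | IN={a@B3, b@B1, b@B4, b@B6, c@B4, e@B1, e@B5, e@B6, f@B5} | OUT={a@B3, b@B1, b@B4, b@B6, c@B4, e@B1, e@B5, e@B6, f@B7}
  B8: | IN={a@B3, b@B1, b@B4, b@B6, c@B4, e@B1, e@B5, e@B6, f@B5, f@B7} | OUT={a@B8, b@B8, c@B4, e@B1, e@B5, e@B6, f@B5, f@B7}

B0 is the boundary node: IN[B0] = {}
Applying B0's transfer function to that IN value gives OUT[B0] (row B0 above).

Answer: {b@B0}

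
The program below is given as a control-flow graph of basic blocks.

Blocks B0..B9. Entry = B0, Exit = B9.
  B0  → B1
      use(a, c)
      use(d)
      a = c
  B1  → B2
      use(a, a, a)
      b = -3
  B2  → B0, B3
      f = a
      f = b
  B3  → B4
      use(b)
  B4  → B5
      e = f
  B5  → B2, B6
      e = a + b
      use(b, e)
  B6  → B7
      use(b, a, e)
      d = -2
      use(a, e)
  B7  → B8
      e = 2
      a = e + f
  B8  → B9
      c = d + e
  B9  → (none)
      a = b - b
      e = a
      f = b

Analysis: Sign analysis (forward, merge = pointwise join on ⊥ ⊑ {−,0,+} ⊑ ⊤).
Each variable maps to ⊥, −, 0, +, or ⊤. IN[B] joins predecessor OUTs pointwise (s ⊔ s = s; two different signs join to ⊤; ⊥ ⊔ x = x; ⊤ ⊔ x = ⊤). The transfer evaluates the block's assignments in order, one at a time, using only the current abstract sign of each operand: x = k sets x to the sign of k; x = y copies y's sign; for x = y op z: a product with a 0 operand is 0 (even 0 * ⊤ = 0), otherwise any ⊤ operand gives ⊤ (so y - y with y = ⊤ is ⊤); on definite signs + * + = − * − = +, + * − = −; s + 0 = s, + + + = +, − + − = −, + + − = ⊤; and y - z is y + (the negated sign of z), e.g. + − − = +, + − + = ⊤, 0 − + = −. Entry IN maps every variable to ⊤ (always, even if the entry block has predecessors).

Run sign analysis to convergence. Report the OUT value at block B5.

Answer: {a: ⊤, b: -, c: ⊤, d: ⊤, e: ⊤, f: -}

Derivation:
Converged values:
  B0:  IN=(all ⊤)  OUT=(all ⊤)
  B1:  IN=(all ⊤)  OUT={b:-; rest ⊤}
  B2:  IN={b:-; rest ⊤}  OUT={b:-, f:-; rest ⊤}
  B3:  IN={b:-, f:-; rest ⊤}  OUT={b:-, f:-; rest ⊤}
  B4:  IN={b:-, f:-; rest ⊤}  OUT={b:-, e:-, f:-; rest ⊤}
  B5:  IN={b:-, e:-, f:-; rest ⊤}  OUT={b:-, f:-; rest ⊤}
  B6:  IN={b:-, f:-; rest ⊤}  OUT={b:-, d:-, f:-; rest ⊤}
  B7:  IN={b:-, d:-, f:-; rest ⊤}  OUT={b:-, d:-, e:+, f:-; rest ⊤}
  B8:  IN={b:-, d:-, e:+, f:-; rest ⊤}  OUT={b:-, d:-, e:+, f:-; rest ⊤}
  B9:  IN={b:-, d:-, e:+, f:-; rest ⊤}  OUT={b:-, d:-, f:-; rest ⊤}

Merge at B5: IN[B5] = OUT[B4] = {a: ⊤, b: -, c: ⊤, d: ⊤, e: -, f: -}
Applying B5's transfer function to that IN value gives OUT[B5] (row B5 above).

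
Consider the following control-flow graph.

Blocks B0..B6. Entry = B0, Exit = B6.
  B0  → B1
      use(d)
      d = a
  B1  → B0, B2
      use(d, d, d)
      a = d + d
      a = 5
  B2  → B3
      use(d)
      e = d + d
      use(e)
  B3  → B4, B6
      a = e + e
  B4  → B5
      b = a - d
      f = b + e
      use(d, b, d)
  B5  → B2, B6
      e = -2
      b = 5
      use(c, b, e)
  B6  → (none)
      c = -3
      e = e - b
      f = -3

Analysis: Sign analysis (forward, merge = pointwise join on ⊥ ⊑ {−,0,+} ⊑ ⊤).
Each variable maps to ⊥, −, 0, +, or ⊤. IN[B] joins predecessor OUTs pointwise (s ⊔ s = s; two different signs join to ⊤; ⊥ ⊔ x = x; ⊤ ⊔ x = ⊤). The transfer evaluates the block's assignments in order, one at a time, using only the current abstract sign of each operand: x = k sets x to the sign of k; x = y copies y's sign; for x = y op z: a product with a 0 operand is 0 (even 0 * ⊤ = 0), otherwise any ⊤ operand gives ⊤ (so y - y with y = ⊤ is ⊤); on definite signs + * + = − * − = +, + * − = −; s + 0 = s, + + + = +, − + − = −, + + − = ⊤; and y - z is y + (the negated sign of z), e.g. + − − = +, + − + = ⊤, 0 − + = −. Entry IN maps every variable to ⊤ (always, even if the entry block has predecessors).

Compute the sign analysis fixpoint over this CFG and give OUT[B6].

Fixpoint table:
  B0:  IN=(all ⊤)  OUT=(all ⊤)
  B1:  IN=(all ⊤)  OUT={a:+; rest ⊤}
  B2:  IN=(all ⊤)  OUT=(all ⊤)
  B3:  IN=(all ⊤)  OUT=(all ⊤)
  B4:  IN=(all ⊤)  OUT=(all ⊤)
  B5:  IN=(all ⊤)  OUT={b:+, e:-; rest ⊤}
  B6:  IN=(all ⊤)  OUT={c:-, f:-; rest ⊤}

Merge at B6: IN[B6] = OUT[B3] ⊔ OUT[B5] = {a: ⊤, b: ⊤, c: ⊤, d: ⊤, e: ⊤, f: ⊤}
Applying B6's transfer function to that IN value gives OUT[B6] (row B6 above).

Answer: {a: ⊤, b: ⊤, c: -, d: ⊤, e: ⊤, f: -}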